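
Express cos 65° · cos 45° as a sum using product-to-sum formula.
cos 65° cos 45° = (1/2)[cos(65°-45°) + cos(65°+45°)]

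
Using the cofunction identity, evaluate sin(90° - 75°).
sin(90° - 75°) = cos(75°) = (√6-√2)/4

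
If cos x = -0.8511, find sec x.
sec x = 1/cos x = -1.175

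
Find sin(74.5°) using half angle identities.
sin(74.5°) = √((1 - cos 149°)/2) = 0.9636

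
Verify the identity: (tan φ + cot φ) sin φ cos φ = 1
LHS = (sin φ/cos φ + cos φ/sin φ) sin φ cos φ = ((sin²φ + cos²φ)/(sin φ cos φ)) · sin φ cos φ = sin²φ + cos²φ = 1 = RHS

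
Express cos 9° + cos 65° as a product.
cos 9° + cos 65° = 2 cos(37°) cos(-28°)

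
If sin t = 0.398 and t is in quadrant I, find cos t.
cos t = 0.9174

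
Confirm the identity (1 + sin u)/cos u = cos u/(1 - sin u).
LHS = (1 + sin u)(1 - sin u) / (cos u(1 - sin u)) = (1 - sin²u) / (cos u(1 - sin u)) = cos²u / (cos u(1 - sin u)) = cos u/(1 - sin u) = RHS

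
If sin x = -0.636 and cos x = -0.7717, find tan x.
tan x = sin x / cos x = 0.8242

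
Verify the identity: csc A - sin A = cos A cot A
LHS = 1/sin A - sin A = (1 - sin²A)/sin A = cos²A/sin A = cos A · (cos A/sin A) = cos A cot A = RHS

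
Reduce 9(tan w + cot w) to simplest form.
9(tan w + cot w) = 9(sec w csc w) (using Quotient identities)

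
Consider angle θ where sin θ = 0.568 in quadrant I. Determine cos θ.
cos θ = √(1 - sin²θ) = 0.823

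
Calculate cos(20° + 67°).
cos(20° + 67°) = cos 20° cos 67° - sin 20° sin 67° = 0.05234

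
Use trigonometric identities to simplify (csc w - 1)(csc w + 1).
(csc w - 1)(csc w + 1) = cot²w (using Diff. of squares)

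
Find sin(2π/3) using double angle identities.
sin(2π/3) = 2 sin π/3 cos π/3 = √3/2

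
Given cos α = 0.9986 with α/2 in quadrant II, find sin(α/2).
sin(α/2) = ±√((1 - cos α)/2); positive since α/2 ∈ QII, so sin(α/2) = 0.02646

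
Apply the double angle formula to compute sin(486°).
sin(486°) = 2 sin 243° cos 243° = 0.809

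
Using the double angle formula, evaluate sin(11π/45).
sin(11π/45) = 2 sin 11π/90 cos 11π/90 = 0.6947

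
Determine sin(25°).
sin(25°) = 0.4226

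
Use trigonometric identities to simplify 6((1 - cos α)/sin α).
6((1 - cos α)/sin α) = 6(tan(α/2)) (using Half angle)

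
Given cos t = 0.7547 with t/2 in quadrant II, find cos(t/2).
cos(t/2) = ±√((1 + cos t)/2); negative since t/2 ∈ QII, so cos(t/2) = -0.9367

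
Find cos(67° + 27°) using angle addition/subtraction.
cos(67° + 27°) = cos 67° cos 27° - sin 67° sin 27° = -0.06976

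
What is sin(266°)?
sin(266°) = -0.9976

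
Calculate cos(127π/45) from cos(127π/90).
cos(127π/45) = cos²127π/90 - sin²127π/90 = -0.848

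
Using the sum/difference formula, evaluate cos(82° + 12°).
cos(82° + 12°) = cos 82° cos 12° - sin 82° sin 12° = -0.06976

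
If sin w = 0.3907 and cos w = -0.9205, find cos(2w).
cos(2w) = cos²w - sin²w = 0.6947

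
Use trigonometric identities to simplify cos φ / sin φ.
cos φ / sin φ = cot φ (using Quotient identity)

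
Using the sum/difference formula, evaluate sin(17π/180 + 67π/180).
sin(17π/180 + 67π/180) = sin 17π/180 cos 67π/180 + cos 17π/180 sin 67π/180 = 0.9945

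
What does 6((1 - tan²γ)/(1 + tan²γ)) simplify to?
6((1 - tan²γ)/(1 + tan²γ)) = 6(cos(2γ)) (using Double angle)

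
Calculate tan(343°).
tan(343°) = -0.3057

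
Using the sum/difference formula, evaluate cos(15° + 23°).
cos(15° + 23°) = cos 15° cos 23° - sin 15° sin 23° = 0.788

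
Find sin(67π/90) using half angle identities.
sin(67π/90) = √((1 - cos 67π/45)/2) = 0.7193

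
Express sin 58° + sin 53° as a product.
sin 58° + sin 53° = 2 sin(55.5°) cos(2.5°)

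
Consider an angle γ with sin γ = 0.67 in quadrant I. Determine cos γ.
cos γ = √(1 - sin²γ) = 0.7424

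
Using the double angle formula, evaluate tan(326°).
tan(326°) = 2 tan 163° / (1 - tan²163°) = -0.6745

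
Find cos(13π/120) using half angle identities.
cos(13π/120) = √((1 + cos 13π/60)/2) = 0.9426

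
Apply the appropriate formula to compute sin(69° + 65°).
sin(69° + 65°) = sin 69° cos 65° + cos 69° sin 65° = 0.7193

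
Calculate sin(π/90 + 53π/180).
sin(π/90 + 53π/180) = sin π/90 cos 53π/180 + cos π/90 sin 53π/180 = 0.8192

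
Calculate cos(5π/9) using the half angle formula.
cos(5π/9) = -√((1 + cos 10π/9)/2) = -0.1736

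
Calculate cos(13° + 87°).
cos(13° + 87°) = cos 13° cos 87° - sin 13° sin 87° = -0.1736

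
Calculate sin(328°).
sin(328°) = -0.5299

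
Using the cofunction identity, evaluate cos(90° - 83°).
cos(90° - 83°) = sin(83°) = 0.9925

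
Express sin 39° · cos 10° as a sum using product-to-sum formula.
sin 39° cos 10° = (1/2)[sin(39°+10°) + sin(39°-10°)]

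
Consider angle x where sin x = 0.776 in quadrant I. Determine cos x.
cos x = √(1 - sin²x) = 0.6307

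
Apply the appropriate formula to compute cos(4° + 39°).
cos(4° + 39°) = cos 4° cos 39° - sin 4° sin 39° = 0.7314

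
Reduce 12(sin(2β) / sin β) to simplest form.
12(sin(2β) / sin β) = 12(2 cos β) (using Double angle)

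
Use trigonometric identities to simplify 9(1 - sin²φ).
9(1 - sin²φ) = 9(cos²φ) (using Pythagorean identity)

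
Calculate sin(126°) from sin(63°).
sin(126°) = 2 sin 63° cos 63° = 0.809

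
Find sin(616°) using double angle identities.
sin(616°) = 2 sin 308° cos 308° = -0.9703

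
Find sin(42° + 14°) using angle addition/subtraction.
sin(42° + 14°) = sin 42° cos 14° + cos 42° sin 14° = 0.829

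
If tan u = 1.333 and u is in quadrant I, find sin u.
sin u = 0.7999 (using tan²u + 1 = sec²u)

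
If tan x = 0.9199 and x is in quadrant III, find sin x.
sin x = -0.677 (using tan²x + 1 = sec²x)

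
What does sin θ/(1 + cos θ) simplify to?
sin θ/(1 + cos θ) = tan(θ/2) (using Half angle)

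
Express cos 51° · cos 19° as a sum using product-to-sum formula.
cos 51° cos 19° = (1/2)[cos(51°-19°) + cos(51°+19°)]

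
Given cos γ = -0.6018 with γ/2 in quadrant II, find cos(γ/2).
cos(γ/2) = ±√((1 + cos γ)/2); negative since γ/2 ∈ QII, so cos(γ/2) = -0.4462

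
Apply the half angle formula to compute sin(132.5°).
sin(132.5°) = √((1 - cos 265°)/2) = 0.7373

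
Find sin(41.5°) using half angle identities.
sin(41.5°) = √((1 - cos 83°)/2) = 0.6626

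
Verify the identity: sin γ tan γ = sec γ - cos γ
RHS = 1/cos γ - cos γ = (1 - cos²γ)/cos γ = sin²γ/cos γ = sin γ · (sin γ/cos γ) = sin γ tan γ = LHS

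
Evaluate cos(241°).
cos(241°) = -0.4848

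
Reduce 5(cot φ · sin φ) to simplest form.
5(cot φ · sin φ) = 5(cos φ) (using Quotient identity)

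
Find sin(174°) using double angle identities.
sin(174°) = 2 sin 87° cos 87° = 0.1045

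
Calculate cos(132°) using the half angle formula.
cos(132°) = -√((1 + cos 264°)/2) = -0.6691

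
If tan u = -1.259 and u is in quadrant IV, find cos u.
cos u = 0.622 (using tan²u + 1 = sec²u)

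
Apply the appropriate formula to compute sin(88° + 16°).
sin(88° + 16°) = sin 88° cos 16° + cos 88° sin 16° = 0.9703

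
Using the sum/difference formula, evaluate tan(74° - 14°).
tan(74° - 14°) = (tan 74° - tan 14°)/(1 + tan 74° tan 14°) = √3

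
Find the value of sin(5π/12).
sin(5π/12) = (√6+√2)/4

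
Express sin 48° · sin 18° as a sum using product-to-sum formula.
sin 48° sin 18° = (1/2)[cos(48°-18°) - cos(48°+18°)]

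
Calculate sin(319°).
sin(319°) = -0.6561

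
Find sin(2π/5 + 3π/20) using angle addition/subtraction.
sin(2π/5 + 3π/20) = sin 2π/5 cos 3π/20 + cos 2π/5 sin 3π/20 = 0.9877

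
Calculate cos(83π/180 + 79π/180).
cos(83π/180 + 79π/180) = cos 83π/180 cos 79π/180 - sin 83π/180 sin 79π/180 = -0.9511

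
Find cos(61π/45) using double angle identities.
cos(61π/45) = cos²61π/90 - sin²61π/90 = -0.4384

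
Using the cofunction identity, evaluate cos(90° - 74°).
cos(90° - 74°) = sin(74°) = 0.9613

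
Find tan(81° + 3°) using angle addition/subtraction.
tan(81° + 3°) = (tan 81° + tan 3°)/(1 - tan 81° tan 3°) = 9.514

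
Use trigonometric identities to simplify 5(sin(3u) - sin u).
5(sin(3u) - sin u) = 5(2 cos(2u) sin u) (using Sum-to-product)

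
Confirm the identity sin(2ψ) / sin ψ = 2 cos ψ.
LHS = 2 sin ψ cos ψ / sin ψ = 2 cos ψ = RHS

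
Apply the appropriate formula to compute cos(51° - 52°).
cos(51° - 52°) = cos 51° cos 52° + sin 51° sin 52° = 0.9998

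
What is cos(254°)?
cos(254°) = -0.2756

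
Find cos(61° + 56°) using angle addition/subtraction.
cos(61° + 56°) = cos 61° cos 56° - sin 61° sin 56° = -0.454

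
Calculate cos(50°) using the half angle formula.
cos(50°) = √((1 + cos 100°)/2) = 0.6428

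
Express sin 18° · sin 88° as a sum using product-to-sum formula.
sin 18° sin 88° = (1/2)[cos(18°-88°) - cos(18°+88°)]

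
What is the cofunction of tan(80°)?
tan(80°) = cot(90° - 80°) = cot(10°)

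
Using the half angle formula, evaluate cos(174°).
cos(174°) = -√((1 + cos 348°)/2) = -0.9945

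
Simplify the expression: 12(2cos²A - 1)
12(2cos²A - 1) = 12(cos(2A)) (using Double angle)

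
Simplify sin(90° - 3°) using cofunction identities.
sin(90° - 3°) = cos(3°)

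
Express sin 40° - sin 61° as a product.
sin 40° - sin 61° = 2 cos(50.5°) sin(-10.5°)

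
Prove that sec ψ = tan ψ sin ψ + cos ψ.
RHS = sin²ψ/cos ψ + cos ψ = (sin²ψ + cos²ψ)/cos ψ = 1/cos ψ = sec ψ = LHS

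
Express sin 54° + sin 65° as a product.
sin 54° + sin 65° = 2 sin(59.5°) cos(-5.5°)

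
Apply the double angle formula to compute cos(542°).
cos(542°) = cos²271° - sin²271° = -0.9994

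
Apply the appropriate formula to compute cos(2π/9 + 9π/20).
cos(2π/9 + 9π/20) = cos 2π/9 cos 9π/20 - sin 2π/9 sin 9π/20 = -0.515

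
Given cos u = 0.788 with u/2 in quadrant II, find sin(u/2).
sin(u/2) = ±√((1 - cos u)/2); positive since u/2 ∈ QII, so sin(u/2) = 0.3256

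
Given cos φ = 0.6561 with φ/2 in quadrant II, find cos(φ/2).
cos(φ/2) = ±√((1 + cos φ)/2); negative since φ/2 ∈ QII, so cos(φ/2) = -0.91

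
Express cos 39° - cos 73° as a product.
cos 39° - cos 73° = -2 sin(56°) sin(-17°)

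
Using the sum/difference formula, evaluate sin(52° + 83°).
sin(52° + 83°) = sin 52° cos 83° + cos 52° sin 83° = √2/2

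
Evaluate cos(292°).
cos(292°) = 0.3746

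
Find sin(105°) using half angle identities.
sin(105°) = √((1 - cos 210°)/2) = (√6+√2)/4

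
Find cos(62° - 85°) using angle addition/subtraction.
cos(62° - 85°) = cos 62° cos 85° + sin 62° sin 85° = 0.9205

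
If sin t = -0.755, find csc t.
csc t = 1/sin t = -1.325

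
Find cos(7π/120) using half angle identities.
cos(7π/120) = √((1 + cos 7π/60)/2) = 0.9833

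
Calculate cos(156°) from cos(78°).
cos(156°) = cos²78° - sin²78° = -0.9135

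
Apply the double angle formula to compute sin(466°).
sin(466°) = 2 sin 233° cos 233° = 0.9613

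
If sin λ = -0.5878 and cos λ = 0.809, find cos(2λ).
cos(2λ) = cos²λ - sin²λ = 0.309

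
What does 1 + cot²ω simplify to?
1 + cot²ω = csc²ω (using Pythagorean identity)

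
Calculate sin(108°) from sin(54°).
sin(108°) = 2 sin 54° cos 54° = 0.9511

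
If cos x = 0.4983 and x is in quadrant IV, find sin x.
sin x = -0.867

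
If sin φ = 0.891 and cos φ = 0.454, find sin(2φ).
sin(2φ) = 2 sin φ cos φ = 0.809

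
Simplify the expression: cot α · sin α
cot α · sin α = cos α (using Quotient identity)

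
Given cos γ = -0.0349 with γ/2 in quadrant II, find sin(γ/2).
sin(γ/2) = ±√((1 - cos γ)/2); positive since γ/2 ∈ QII, so sin(γ/2) = 0.7193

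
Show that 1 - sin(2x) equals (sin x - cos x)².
RHS = sin²x - 2 sin x cos x + cos²x = (sin²x + cos²x) - 2 sin x cos x = 1 - sin(2x) = LHS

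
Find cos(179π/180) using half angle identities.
cos(179π/180) = -√((1 + cos 179π/90)/2) = -0.9998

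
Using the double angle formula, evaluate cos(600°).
cos(600°) = cos²300° - sin²300° = -1/2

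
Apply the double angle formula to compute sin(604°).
sin(604°) = 2 sin 302° cos 302° = -0.8988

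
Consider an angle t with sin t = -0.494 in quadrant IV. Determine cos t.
cos t = √(1 - sin²t) = 0.8695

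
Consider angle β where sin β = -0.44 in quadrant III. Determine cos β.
cos β = ±√(1 - sin²β) = -0.898 (negative in QIII)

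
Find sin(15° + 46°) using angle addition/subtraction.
sin(15° + 46°) = sin 15° cos 46° + cos 15° sin 46° = 0.8746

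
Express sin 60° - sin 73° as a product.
sin 60° - sin 73° = 2 cos(66.5°) sin(-6.5°)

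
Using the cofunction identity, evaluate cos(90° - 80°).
cos(90° - 80°) = sin(80°) = 0.9848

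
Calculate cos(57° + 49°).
cos(57° + 49°) = cos 57° cos 49° - sin 57° sin 49° = -0.2756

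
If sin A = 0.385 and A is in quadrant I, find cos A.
cos A = 0.9229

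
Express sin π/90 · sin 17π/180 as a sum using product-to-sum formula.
sin π/90 sin 17π/180 = (1/2)[cos(π/90-17π/180) - cos(π/90+17π/180)]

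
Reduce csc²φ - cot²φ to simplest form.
csc²φ - cot²φ = 1 (using Pythagorean identity)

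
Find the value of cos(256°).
cos(256°) = -0.2419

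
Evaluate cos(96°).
cos(96°) = -0.1045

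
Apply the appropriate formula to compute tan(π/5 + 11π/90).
tan(π/5 + 11π/90) = (tan π/5 + tan 11π/90)/(1 - tan π/5 tan 11π/90) = 1.6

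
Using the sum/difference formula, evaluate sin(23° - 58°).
sin(23° - 58°) = sin 23° cos 58° - cos 23° sin 58° = -0.5736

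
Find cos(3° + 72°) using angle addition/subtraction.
cos(3° + 72°) = cos 3° cos 72° - sin 3° sin 72° = (√6-√2)/4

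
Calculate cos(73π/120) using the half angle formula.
cos(73π/120) = -√((1 + cos 73π/60)/2) = -0.3338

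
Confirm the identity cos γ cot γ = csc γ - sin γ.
RHS = 1/sin γ - sin γ = (1 - sin²γ)/sin γ = cos²γ/sin γ = cos γ · (cos γ/sin γ) = cos γ cot γ = LHS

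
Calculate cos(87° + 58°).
cos(87° + 58°) = cos 87° cos 58° - sin 87° sin 58° = -0.8192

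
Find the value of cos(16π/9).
cos(16π/9) = 0.766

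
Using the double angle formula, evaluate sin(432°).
sin(432°) = 2 sin 216° cos 216° = 0.9511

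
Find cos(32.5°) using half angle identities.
cos(32.5°) = √((1 + cos 65°)/2) = 0.8434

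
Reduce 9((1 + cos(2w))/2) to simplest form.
9((1 + cos(2w))/2) = 9(cos²w) (using Power reduction)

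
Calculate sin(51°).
sin(51°) = 0.7771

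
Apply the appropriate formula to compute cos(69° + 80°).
cos(69° + 80°) = cos 69° cos 80° - sin 69° sin 80° = -0.8572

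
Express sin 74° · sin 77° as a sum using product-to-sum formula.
sin 74° sin 77° = (1/2)[cos(74°-77°) - cos(74°+77°)]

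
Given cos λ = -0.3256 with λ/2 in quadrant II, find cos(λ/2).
cos(λ/2) = ±√((1 + cos λ)/2); negative since λ/2 ∈ QII, so cos(λ/2) = -0.5807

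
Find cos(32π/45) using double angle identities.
cos(32π/45) = cos²16π/45 - sin²16π/45 = -0.6157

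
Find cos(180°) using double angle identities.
cos(180°) = cos²90° - sin²90° = -1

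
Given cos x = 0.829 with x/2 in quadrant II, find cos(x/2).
cos(x/2) = ±√((1 + cos x)/2); negative since x/2 ∈ QII, so cos(x/2) = -0.9563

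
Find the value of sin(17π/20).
sin(17π/20) = 0.454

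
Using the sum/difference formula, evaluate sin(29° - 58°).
sin(29° - 58°) = sin 29° cos 58° - cos 29° sin 58° = -0.4848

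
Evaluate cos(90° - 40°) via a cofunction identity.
cos(90° - 40°) = sin(40°) = 0.6428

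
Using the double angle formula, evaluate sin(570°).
sin(570°) = 2 sin 285° cos 285° = -1/2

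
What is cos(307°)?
cos(307°) = 0.6018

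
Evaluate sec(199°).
sec(199°) = -1.058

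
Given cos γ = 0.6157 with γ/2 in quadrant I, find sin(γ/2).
sin(γ/2) = ±√((1 - cos γ)/2); positive since γ/2 ∈ QI, so sin(γ/2) = 0.4383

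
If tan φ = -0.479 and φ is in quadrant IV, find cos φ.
cos φ = 0.9019 (using tan²φ + 1 = sec²φ)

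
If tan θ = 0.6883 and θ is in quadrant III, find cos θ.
cos θ = -0.8237 (using tan²θ + 1 = sec²θ)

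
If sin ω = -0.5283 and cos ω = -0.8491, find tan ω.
tan ω = sin ω / cos ω = 0.6222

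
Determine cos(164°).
cos(164°) = -0.9613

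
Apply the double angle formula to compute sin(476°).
sin(476°) = 2 sin 238° cos 238° = 0.8988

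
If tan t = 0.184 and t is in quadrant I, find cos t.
cos t = 0.9835 (using tan²t + 1 = sec²t)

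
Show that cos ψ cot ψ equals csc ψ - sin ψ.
RHS = 1/sin ψ - sin ψ = (1 - sin²ψ)/sin ψ = cos²ψ/sin ψ = cos ψ · (cos ψ/sin ψ) = cos ψ cot ψ = LHS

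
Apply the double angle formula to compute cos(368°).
cos(368°) = cos²184° - sin²184° = 0.9903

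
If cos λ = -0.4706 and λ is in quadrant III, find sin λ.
sin λ = -0.8823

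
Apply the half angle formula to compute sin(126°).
sin(126°) = √((1 - cos 252°)/2) = 0.809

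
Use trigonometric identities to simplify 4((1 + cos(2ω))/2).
4((1 + cos(2ω))/2) = 4(cos²ω) (using Power reduction)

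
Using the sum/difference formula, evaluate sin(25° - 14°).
sin(25° - 14°) = sin 25° cos 14° - cos 25° sin 14° = 0.1908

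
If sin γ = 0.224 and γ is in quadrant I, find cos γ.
cos γ = 0.9746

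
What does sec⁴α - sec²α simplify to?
sec⁴α - sec²α = tan⁴α + tan²α (using Pythagorean)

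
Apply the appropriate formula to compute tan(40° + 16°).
tan(40° + 16°) = (tan 40° + tan 16°)/(1 - tan 40° tan 16°) = 1.483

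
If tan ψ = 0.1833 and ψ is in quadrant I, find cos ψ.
cos ψ = 0.9836 (using tan²ψ + 1 = sec²ψ)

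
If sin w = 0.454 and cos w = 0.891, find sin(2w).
sin(2w) = 2 sin w cos w = 0.809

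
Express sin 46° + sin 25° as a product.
sin 46° + sin 25° = 2 sin(35.5°) cos(10.5°)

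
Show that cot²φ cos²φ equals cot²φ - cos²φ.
RHS = cos²φ/sin²φ - cos²φ = cos²φ(1/sin²φ - 1) = cos²φ · (1 - sin²φ)/sin²φ = cos²φ · cos²φ/sin²φ = cos²φ · cot²φ = LHS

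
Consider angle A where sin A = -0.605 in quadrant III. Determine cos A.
cos A = ±√(1 - sin²A) = -0.7962 (negative in QIII)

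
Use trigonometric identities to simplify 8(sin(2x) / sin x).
8(sin(2x) / sin x) = 8(2 cos x) (using Double angle)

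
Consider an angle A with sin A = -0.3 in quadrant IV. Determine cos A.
cos A = √(1 - sin²A) = 0.9539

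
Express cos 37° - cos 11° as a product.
cos 37° - cos 11° = -2 sin(24°) sin(13°)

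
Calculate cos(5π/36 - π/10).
cos(5π/36 - π/10) = cos 5π/36 cos π/10 + sin 5π/36 sin π/10 = 0.9925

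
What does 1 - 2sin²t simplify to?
1 - 2sin²t = cos(2t) (using Double angle)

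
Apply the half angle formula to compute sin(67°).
sin(67°) = √((1 - cos 134°)/2) = 0.9205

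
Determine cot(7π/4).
cot(7π/4) = -1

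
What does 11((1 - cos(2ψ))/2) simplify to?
11((1 - cos(2ψ))/2) = 11(sin²ψ) (using Power reduction)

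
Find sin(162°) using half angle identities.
sin(162°) = √((1 - cos 324°)/2) = 0.309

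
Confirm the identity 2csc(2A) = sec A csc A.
LHS = 2/sin(2A) = 2/(2 sin A cos A) = 1/(sin A cos A) = (1/cos A)(1/sin A) = sec A csc A = RHS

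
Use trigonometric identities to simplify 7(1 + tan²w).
7(1 + tan²w) = 7(sec²w) (using Pythagorean identity)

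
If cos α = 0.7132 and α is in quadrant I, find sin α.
sin α = 0.701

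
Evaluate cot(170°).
cot(170°) = -5.671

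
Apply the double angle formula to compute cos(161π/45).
cos(161π/45) = cos²161π/90 - sin²161π/90 = 0.2419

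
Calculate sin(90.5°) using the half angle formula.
sin(90.5°) = √((1 - cos 181°)/2) = 1.0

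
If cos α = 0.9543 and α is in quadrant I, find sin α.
sin α = 0.2989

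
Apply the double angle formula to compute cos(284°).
cos(284°) = cos²142° - sin²142° = 0.2419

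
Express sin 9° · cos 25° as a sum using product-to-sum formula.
sin 9° cos 25° = (1/2)[sin(9°+25°) + sin(9°-25°)]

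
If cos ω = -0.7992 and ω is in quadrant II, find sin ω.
sin ω = 0.6011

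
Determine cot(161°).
cot(161°) = -2.904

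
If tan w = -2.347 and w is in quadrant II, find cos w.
cos w = -0.392 (using tan²w + 1 = sec²w)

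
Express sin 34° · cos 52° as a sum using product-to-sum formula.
sin 34° cos 52° = (1/2)[sin(34°+52°) + sin(34°-52°)]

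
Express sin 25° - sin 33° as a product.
sin 25° - sin 33° = 2 cos(29°) sin(-4°)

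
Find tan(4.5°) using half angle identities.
tan(4.5°) = sin 9° / (1 + cos 9°) = 0.0787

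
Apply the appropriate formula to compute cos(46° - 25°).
cos(46° - 25°) = cos 46° cos 25° + sin 46° sin 25° = 0.9336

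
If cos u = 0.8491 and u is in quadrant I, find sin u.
sin u = 0.5282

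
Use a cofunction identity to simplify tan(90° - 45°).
tan(90° - 45°) = cot(45°)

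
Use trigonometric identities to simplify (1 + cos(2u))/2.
(1 + cos(2u))/2 = cos²u (using Power reduction)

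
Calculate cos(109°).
cos(109°) = -0.3256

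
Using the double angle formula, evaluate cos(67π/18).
cos(67π/18) = cos²67π/36 - sin²67π/36 = 0.6428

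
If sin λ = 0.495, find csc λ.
csc λ = 1/sin λ = 2.02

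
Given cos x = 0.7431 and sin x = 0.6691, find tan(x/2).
tan(x/2) = sin x / (1 + cos x) = 0.3839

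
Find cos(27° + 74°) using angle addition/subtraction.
cos(27° + 74°) = cos 27° cos 74° - sin 27° sin 74° = -0.1908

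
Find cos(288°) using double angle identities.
cos(288°) = cos²144° - sin²144° = 0.309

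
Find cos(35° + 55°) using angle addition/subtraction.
cos(35° + 55°) = cos 35° cos 55° - sin 35° sin 55° = 0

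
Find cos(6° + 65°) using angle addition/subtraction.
cos(6° + 65°) = cos 6° cos 65° - sin 6° sin 65° = 0.3256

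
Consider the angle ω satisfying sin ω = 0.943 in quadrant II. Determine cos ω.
cos ω = ±√(1 - sin²ω) = -0.3328 (negative in QII)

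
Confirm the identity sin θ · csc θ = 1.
LHS = sin θ · (1/sin θ) = 1 = RHS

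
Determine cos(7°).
cos(7°) = 0.9925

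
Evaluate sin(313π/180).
sin(313π/180) = -0.7314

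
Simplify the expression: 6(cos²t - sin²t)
6(cos²t - sin²t) = 6(cos(2t)) (using Double angle)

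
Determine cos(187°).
cos(187°) = -0.9925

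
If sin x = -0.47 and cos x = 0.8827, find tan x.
tan x = sin x / cos x = -0.5325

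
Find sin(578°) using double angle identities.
sin(578°) = 2 sin 289° cos 289° = -0.6157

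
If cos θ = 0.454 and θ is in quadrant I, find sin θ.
sin θ = 0.891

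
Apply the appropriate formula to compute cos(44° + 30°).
cos(44° + 30°) = cos 44° cos 30° - sin 44° sin 30° = 0.2756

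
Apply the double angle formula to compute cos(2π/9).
cos(2π/9) = 2cos²π/9 - 1 = 0.766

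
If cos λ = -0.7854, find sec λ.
sec λ = 1/cos λ = -1.273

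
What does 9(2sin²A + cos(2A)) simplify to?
9(2sin²A + cos(2A)) = 9 (using Double angle)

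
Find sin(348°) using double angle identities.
sin(348°) = 2 sin 174° cos 174° = -0.2079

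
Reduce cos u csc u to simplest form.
cos u csc u = cot u (using Reciprocal + quotient)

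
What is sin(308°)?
sin(308°) = -0.788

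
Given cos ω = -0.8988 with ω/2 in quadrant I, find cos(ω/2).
cos(ω/2) = ±√((1 + cos ω)/2); positive since ω/2 ∈ QI, so cos(ω/2) = 0.2249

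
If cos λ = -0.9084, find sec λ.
sec λ = 1/cos λ = -1.101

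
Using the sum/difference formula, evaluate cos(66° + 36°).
cos(66° + 36°) = cos 66° cos 36° - sin 66° sin 36° = -0.2079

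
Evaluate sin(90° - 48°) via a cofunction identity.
sin(90° - 48°) = cos(48°) = 0.6691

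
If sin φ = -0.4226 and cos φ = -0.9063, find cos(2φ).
cos(2φ) = cos²φ - sin²φ = 0.6428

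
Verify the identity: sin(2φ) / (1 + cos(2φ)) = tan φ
LHS = 2 sin φ cos φ / (2cos²φ) = sin φ/cos φ = tan φ = RHS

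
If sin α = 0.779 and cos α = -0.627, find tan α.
tan α = sin α / cos α = -1.242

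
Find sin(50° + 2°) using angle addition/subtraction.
sin(50° + 2°) = sin 50° cos 2° + cos 50° sin 2° = 0.788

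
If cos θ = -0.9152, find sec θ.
sec θ = 1/cos θ = -1.093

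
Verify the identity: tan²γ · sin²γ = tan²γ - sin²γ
RHS = sin²γ/cos²γ - sin²γ = sin²γ(1/cos²γ - 1) = sin²γ · (1 - cos²γ)/cos²γ = sin²γ · sin²γ/cos²γ = sin²γ · tan²γ = LHS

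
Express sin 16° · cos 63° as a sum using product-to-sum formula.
sin 16° cos 63° = (1/2)[sin(16°+63°) + sin(16°-63°)]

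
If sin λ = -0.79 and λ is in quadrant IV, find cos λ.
cos λ = 0.6131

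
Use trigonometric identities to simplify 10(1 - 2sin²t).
10(1 - 2sin²t) = 10(cos(2t)) (using Double angle)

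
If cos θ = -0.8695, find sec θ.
sec θ = 1/cos θ = -1.15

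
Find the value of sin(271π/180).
sin(271π/180) = -0.9998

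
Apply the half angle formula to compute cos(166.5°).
cos(166.5°) = -√((1 + cos 333°)/2) = -0.9724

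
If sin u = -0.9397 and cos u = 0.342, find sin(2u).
sin(2u) = 2 sin u cos u = -0.6428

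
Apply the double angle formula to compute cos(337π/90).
cos(337π/90) = cos²337π/180 - sin²337π/180 = 0.6947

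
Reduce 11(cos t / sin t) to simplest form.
11(cos t / sin t) = 11(cot t) (using Quotient identity)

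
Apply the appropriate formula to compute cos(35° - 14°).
cos(35° - 14°) = cos 35° cos 14° + sin 35° sin 14° = 0.9336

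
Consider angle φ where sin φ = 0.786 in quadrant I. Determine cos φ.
cos φ = √(1 - sin²φ) = 0.6182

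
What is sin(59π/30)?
sin(59π/30) = -0.1045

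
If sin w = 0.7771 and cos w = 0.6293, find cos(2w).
cos(2w) = cos²w - sin²w = -0.2079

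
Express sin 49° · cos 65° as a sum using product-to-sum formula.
sin 49° cos 65° = (1/2)[sin(49°+65°) + sin(49°-65°)]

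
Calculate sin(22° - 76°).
sin(22° - 76°) = sin 22° cos 76° - cos 22° sin 76° = -0.809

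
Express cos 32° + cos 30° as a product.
cos 32° + cos 30° = 2 cos(31°) cos(1°)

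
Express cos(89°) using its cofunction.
cos(89°) = sin(90° - 89°) = sin(1°)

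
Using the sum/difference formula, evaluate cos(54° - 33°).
cos(54° - 33°) = cos 54° cos 33° + sin 54° sin 33° = 0.9336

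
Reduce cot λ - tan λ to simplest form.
cot λ - tan λ = 2 cot(2λ) (using Double angle)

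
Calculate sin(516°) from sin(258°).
sin(516°) = 2 sin 258° cos 258° = 0.4067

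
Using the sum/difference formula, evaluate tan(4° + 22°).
tan(4° + 22°) = (tan 4° + tan 22°)/(1 - tan 4° tan 22°) = 0.4877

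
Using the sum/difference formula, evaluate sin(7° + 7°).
sin(7° + 7°) = sin 7° cos 7° + cos 7° sin 7° = 0.2419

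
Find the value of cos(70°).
cos(70°) = 0.342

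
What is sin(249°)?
sin(249°) = -0.9336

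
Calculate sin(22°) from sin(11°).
sin(22°) = 2 sin 11° cos 11° = 0.3746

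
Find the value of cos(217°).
cos(217°) = -0.7986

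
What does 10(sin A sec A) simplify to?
10(sin A sec A) = 10(tan A) (using Reciprocal + quotient)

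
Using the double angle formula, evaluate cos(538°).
cos(538°) = cos²269° - sin²269° = -0.9994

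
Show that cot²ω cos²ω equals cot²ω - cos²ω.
RHS = cos²ω/sin²ω - cos²ω = cos²ω(1/sin²ω - 1) = cos²ω · (1 - sin²ω)/sin²ω = cos²ω · cos²ω/sin²ω = cos²ω · cot²ω = LHS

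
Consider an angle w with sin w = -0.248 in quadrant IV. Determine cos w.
cos w = √(1 - sin²w) = 0.9688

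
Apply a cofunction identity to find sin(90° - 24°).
sin(90° - 24°) = cos(24°) = 0.9135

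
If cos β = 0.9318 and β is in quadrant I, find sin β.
sin β = 0.363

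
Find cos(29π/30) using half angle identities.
cos(29π/30) = -√((1 + cos 29π/15)/2) = -0.9945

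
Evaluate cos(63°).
cos(63°) = 0.454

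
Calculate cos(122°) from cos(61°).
cos(122°) = cos²61° - sin²61° = -0.5299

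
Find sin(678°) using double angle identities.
sin(678°) = 2 sin 339° cos 339° = -0.6691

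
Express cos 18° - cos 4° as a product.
cos 18° - cos 4° = -2 sin(11°) sin(7°)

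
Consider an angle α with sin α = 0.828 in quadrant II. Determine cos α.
cos α = ±√(1 - sin²α) = -0.5607 (negative in QII)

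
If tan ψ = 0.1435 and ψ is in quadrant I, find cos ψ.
cos ψ = 0.9899 (using tan²ψ + 1 = sec²ψ)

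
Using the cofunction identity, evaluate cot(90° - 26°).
cot(90° - 26°) = tan(26°) = 0.4877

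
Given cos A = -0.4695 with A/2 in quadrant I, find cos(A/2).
cos(A/2) = ±√((1 + cos A)/2); positive since A/2 ∈ QI, so cos(A/2) = 0.515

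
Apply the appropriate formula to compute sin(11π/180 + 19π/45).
sin(11π/180 + 19π/45) = sin 11π/180 cos 19π/45 + cos 11π/180 sin 19π/45 = 0.9986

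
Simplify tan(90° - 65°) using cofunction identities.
tan(90° - 65°) = cot(65°)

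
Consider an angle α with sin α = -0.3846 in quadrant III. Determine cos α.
cos α = ±√(1 - sin²α) = -0.9231 (negative in QIII)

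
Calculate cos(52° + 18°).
cos(52° + 18°) = cos 52° cos 18° - sin 52° sin 18° = 0.342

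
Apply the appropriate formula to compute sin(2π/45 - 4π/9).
sin(2π/45 - 4π/9) = sin 2π/45 cos 4π/9 - cos 2π/45 sin 4π/9 = -0.9511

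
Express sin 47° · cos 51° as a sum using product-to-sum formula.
sin 47° cos 51° = (1/2)[sin(47°+51°) + sin(47°-51°)]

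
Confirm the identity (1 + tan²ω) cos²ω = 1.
LHS = sec²ω · cos²ω = (1/cos²ω) · cos²ω = 1 = RHS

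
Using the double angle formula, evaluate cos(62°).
cos(62°) = 1 - 2sin²31° = 0.4695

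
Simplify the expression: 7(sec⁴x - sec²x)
7(sec⁴x - sec²x) = 7(tan⁴x + tan²x) (using Pythagorean)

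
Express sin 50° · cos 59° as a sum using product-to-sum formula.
sin 50° cos 59° = (1/2)[sin(50°+59°) + sin(50°-59°)]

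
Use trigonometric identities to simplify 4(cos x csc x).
4(cos x csc x) = 4(cot x) (using Reciprocal + quotient)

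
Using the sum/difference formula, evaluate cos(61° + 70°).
cos(61° + 70°) = cos 61° cos 70° - sin 61° sin 70° = -0.6561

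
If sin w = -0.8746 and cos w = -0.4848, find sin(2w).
sin(2w) = 2 sin w cos w = 0.848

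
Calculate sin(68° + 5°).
sin(68° + 5°) = sin 68° cos 5° + cos 68° sin 5° = 0.9563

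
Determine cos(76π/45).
cos(76π/45) = 0.5592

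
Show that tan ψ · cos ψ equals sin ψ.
LHS = (sin ψ/cos ψ) · cos ψ = sin ψ = RHS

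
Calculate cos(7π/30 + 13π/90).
cos(7π/30 + 13π/90) = cos 7π/30 cos 13π/90 - sin 7π/30 sin 13π/90 = 0.3746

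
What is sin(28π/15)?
sin(28π/15) = -0.4067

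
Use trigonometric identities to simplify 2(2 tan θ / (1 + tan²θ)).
2(2 tan θ / (1 + tan²θ)) = 2(sin(2θ)) (using Double angle)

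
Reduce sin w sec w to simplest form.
sin w sec w = tan w (using Reciprocal + quotient)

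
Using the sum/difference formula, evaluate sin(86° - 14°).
sin(86° - 14°) = sin 86° cos 14° - cos 86° sin 14° = 0.9511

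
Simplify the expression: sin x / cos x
sin x / cos x = tan x (using Quotient identity)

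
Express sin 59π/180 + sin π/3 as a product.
sin 59π/180 + sin π/3 = 2 sin(119π/360) cos(-π/360)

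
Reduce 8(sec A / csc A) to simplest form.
8(sec A / csc A) = 8(tan A) (using Reciprocal identities)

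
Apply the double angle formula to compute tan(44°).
tan(44°) = 2 tan 22° / (1 - tan²22°) = 0.9657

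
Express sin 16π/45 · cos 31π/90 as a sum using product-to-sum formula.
sin 16π/45 cos 31π/90 = (1/2)[sin(16π/45+31π/90) + sin(16π/45-31π/90)]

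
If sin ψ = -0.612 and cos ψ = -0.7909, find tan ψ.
tan ψ = sin ψ / cos ψ = 0.7738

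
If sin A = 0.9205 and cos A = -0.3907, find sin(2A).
sin(2A) = 2 sin A cos A = -0.7193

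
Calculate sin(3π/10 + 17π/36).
sin(3π/10 + 17π/36) = sin 3π/10 cos 17π/36 + cos 3π/10 sin 17π/36 = 0.6561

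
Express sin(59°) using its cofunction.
sin(59°) = cos(90° - 59°) = cos(31°)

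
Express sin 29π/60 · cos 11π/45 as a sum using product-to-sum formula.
sin 29π/60 cos 11π/45 = (1/2)[sin(29π/60+11π/45) + sin(29π/60-11π/45)]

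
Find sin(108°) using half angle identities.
sin(108°) = √((1 - cos 216°)/2) = 0.9511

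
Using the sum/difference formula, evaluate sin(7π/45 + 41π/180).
sin(7π/45 + 41π/180) = sin 7π/45 cos 41π/180 + cos 7π/45 sin 41π/180 = 0.9336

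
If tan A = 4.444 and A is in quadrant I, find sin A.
sin A = 0.9756 (using tan²A + 1 = sec²A)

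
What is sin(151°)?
sin(151°) = 0.4848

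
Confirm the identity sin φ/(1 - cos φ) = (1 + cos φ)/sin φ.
LHS = sin φ(1 + cos φ) / ((1 - cos φ)(1 + cos φ)) = sin φ(1 + cos φ) / (1 - cos²φ) = sin φ(1 + cos φ) / sin²φ = (1 + cos φ)/sin φ = RHS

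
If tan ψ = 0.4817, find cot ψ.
cot ψ = 1/tan ψ = 2.076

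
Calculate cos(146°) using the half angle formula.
cos(146°) = -√((1 + cos 292°)/2) = -0.829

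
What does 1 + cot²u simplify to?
1 + cot²u = csc²u (using Pythagorean identity)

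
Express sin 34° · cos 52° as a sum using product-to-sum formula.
sin 34° cos 52° = (1/2)[sin(34°+52°) + sin(34°-52°)]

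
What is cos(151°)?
cos(151°) = -0.8746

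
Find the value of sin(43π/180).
sin(43π/180) = 0.682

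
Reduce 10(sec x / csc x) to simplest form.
10(sec x / csc x) = 10(tan x) (using Reciprocal identities)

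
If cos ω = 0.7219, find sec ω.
sec ω = 1/cos ω = 1.385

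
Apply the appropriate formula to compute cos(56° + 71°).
cos(56° + 71°) = cos 56° cos 71° - sin 56° sin 71° = -0.6018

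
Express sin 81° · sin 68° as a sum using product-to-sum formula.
sin 81° sin 68° = (1/2)[cos(81°-68°) - cos(81°+68°)]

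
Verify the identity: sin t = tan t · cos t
RHS = (sin t/cos t) · cos t = sin t = LHS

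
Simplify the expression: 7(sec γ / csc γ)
7(sec γ / csc γ) = 7(tan γ) (using Reciprocal identities)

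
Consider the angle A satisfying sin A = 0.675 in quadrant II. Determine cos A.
cos A = ±√(1 - sin²A) = -0.7378 (negative in QII)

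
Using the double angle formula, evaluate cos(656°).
cos(656°) = cos²328° - sin²328° = 0.4384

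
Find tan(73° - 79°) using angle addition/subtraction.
tan(73° - 79°) = (tan 73° - tan 79°)/(1 + tan 73° tan 79°) = -0.1051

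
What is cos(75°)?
cos(75°) = (√6-√2)/4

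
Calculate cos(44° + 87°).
cos(44° + 87°) = cos 44° cos 87° - sin 44° sin 87° = -0.6561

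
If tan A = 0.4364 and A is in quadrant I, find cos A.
cos A = 0.9165 (using tan²A + 1 = sec²A)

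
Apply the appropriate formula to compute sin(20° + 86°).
sin(20° + 86°) = sin 20° cos 86° + cos 20° sin 86° = 0.9613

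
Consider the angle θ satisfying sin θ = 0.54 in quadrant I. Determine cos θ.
cos θ = √(1 - sin²θ) = 0.8417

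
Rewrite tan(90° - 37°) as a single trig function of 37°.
tan(90° - 37°) = cot(37°)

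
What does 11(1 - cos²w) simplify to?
11(1 - cos²w) = 11(sin²w) (using Pythagorean identity)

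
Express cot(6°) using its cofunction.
cot(6°) = tan(90° - 6°) = tan(84°)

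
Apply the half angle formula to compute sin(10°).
sin(10°) = √((1 - cos 20°)/2) = 0.1736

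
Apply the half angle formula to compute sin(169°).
sin(169°) = √((1 - cos 338°)/2) = 0.1908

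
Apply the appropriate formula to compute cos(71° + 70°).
cos(71° + 70°) = cos 71° cos 70° - sin 71° sin 70° = -0.7771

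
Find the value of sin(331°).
sin(331°) = -0.4848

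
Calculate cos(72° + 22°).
cos(72° + 22°) = cos 72° cos 22° - sin 72° sin 22° = -0.06976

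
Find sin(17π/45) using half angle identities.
sin(17π/45) = √((1 - cos 34π/45)/2) = 0.9272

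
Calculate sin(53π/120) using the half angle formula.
sin(53π/120) = √((1 - cos 53π/60)/2) = 0.9833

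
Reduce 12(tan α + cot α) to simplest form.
12(tan α + cot α) = 12(sec α csc α) (using Quotient identities)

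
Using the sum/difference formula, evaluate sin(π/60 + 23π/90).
sin(π/60 + 23π/90) = sin π/60 cos 23π/90 + cos π/60 sin 23π/90 = 0.7547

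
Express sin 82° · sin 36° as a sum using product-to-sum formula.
sin 82° sin 36° = (1/2)[cos(82°-36°) - cos(82°+36°)]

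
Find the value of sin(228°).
sin(228°) = -0.7431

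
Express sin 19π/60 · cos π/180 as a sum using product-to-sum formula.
sin 19π/60 cos π/180 = (1/2)[sin(19π/60+π/180) + sin(19π/60-π/180)]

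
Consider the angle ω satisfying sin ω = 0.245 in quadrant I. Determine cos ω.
cos ω = √(1 - sin²ω) = 0.9695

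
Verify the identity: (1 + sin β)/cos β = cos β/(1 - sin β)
LHS = (1 + sin β)(1 - sin β) / (cos β(1 - sin β)) = (1 - sin²β) / (cos β(1 - sin β)) = cos²β / (cos β(1 - sin β)) = cos β/(1 - sin β) = RHS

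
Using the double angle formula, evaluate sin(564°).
sin(564°) = 2 sin 282° cos 282° = -0.4067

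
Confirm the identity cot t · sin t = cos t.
LHS = (cos t/sin t) · sin t = cos t = RHS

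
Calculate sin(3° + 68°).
sin(3° + 68°) = sin 3° cos 68° + cos 3° sin 68° = 0.9455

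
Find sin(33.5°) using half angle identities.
sin(33.5°) = √((1 - cos 67°)/2) = 0.5519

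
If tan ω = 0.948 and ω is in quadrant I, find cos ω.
cos ω = 0.7257 (using tan²ω + 1 = sec²ω)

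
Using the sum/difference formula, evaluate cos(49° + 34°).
cos(49° + 34°) = cos 49° cos 34° - sin 49° sin 34° = 0.1219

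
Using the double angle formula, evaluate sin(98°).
sin(98°) = 2 sin 49° cos 49° = 0.9903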